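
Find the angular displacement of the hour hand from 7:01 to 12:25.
The hour hand moves 0.5 degrees per minute.
Time elapsed: 12:25 - 7:01 = 324 minutes
Angular displacement: 324 x 0.5 = 162 degrees

Final answer: 162 degrees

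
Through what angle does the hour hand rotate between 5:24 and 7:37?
The hour hand moves 0.5 degrees per minute.
Time elapsed: 7:37 - 5:24 = 133 minutes
Angular displacement: 133 x 0.5 = 66.5 degrees

Final answer: 66.5 degrees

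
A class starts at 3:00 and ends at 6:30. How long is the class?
From 3:00 to 6:30:
(6 x 60 + 30) - (3 x 60 + 0) = 390 - 180 = 210 minutes
= 3 hours and 30 minutes

Final answer: 3 hours and 30 minutes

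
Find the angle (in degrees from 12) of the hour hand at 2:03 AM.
The hour hand moves 30 degrees per hour and 0.5 degrees per minute.
At 2:03: (2) x 30 + 3 x 0.5 = 60 + 1.5 = 61.5 degrees

Final answer: 61.5 degrees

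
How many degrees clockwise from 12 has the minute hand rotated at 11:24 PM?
The minute hand moves 6 degrees per minute.
At 11:24: 24 x 6 = 144 degrees

Final answer: 144 degrees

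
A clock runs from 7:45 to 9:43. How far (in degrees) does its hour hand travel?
The hour hand moves 0.5 degrees per minute.
Time elapsed: 9:43 - 7:45 = 118 minutes
Angular displacement: 118 x 0.5 = 59 degrees

Final answer: 59 degrees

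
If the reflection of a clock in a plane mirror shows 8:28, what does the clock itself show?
Reflection across the vertical (12-6) axis maps a hand at angle A degrees to (360 - A) degrees, which sends a reading of T minutes past 12:00 to (720 - T) minutes past 12:00.
Mirror reads 8:28 = 508 minutes past 12:00.
Actual time: (720 - 508) mod 720 = 212 minutes = 3:32.

Final answer: 3:32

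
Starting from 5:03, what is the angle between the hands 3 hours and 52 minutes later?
First find the time 3 hours and 52 minutes after 5:03.
Total minutes: 5 x 60 + 3 + 3 x 60 + 52 = 535.
535 mod 720 = 535 minutes = 8:55.
Now compute the angle at 8:55:
Hour hand: 8 x 30 + 55 x 0.5 = 267.5 degrees
Minute hand: 55 x 6 = 330 degrees
Difference: |267.5 - 330| = 62.5 degrees
The angle is 62.5 degrees

Final answer: 62.5 degrees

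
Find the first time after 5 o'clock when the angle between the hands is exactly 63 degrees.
At t minutes past 5:00, the hour hand is at 30 x 5 + 0.5t degrees and the minute hand is at 6t degrees.
The smaller angle between them is 63 degrees when |30H - 5.5t| = 63 or |30H - 5.5t| = 297.
With H = 5, solve 30 x 5 - 5.5t = +/- target for each target:
  t = (30 x 5 - 63) / 5.5 = 15.82
  t = (30 x 5 + 63) / 5.5 = 38.73
  t = (30 x 5 - 297) / 5.5 = -26.73 (outside (0, 60))
  t = (30 x 5 + 297) / 5.5 = 81.27 (outside (0, 60))
Valid solutions in (0, 60): {15.82, 38.73} minutes.
The first occurrence is t = 15.82 minutes.
The hands form a 63-degree angle at 15.82 minutes past 5:00.

Final answer: 15.82 minutes past 5:00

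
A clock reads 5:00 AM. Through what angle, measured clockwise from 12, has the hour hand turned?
The hour hand moves 30 degrees per hour and 0.5 degrees per minute.
At 5:00: (5) x 30 + 0 x 0.5 = 150 + 0 = 150 degrees

Final answer: 150 degrees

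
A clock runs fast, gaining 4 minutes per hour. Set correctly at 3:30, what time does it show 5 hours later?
For every 60 true minutes, the faulty clock advances 60 + 4 = 64 minutes.
True elapsed: 5 hours = 300 minutes.
Faulty clock advances: 300 x 64/60 = 320 minutes (drift: 20 minutes ahead).
Shown time: 3:30 + 320 minutes = 8:50.

Final answer: 8:50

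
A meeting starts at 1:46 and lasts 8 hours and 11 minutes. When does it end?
Starting time: 1:46
Adding 11 minutes to 46 minutes: 46 + 11 = 57 minutes
Adding 8 hours: 1 + 8 = 9
Final time: 9:57

Final answer: 9:57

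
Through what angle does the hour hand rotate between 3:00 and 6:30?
The hour hand moves 0.5 degrees per minute.
Time elapsed: 6:30 - 3:00 = 210 minutes
Angular displacement: 210 x 0.5 = 105 degrees

Final answer: 105 degrees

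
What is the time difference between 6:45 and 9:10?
From 6:45 to 9:10:
(9 x 60 + 10) - (6 x 60 + 45) = 550 - 405 = 145 minutes
= 2 hours and 25 minutes

Final answer: 2 hours and 25 minutes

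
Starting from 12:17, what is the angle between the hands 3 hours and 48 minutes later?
First find the time 3 hours and 48 minutes after 12:17.
Total minutes: 12 x 60 + 17 + 3 x 60 + 48 = 965.
965 mod 720 = 245 minutes = 4:05.
Now compute the angle at 4:05:
Hour hand: 4 x 30 + 5 x 0.5 = 122.5 degrees
Minute hand: 5 x 6 = 30 degrees
Difference: |122.5 - 30| = 92.5 degrees
The angle is 92.5 degrees

Final answer: 92.5 degrees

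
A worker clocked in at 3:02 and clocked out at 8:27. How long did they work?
From 3:02 to 8:27:
(8 x 60 + 27) - (3 x 60 + 2) = 507 - 182 = 325 minutes
= 5 hours and 25 minutes

Final answer: 5 hours and 25 minutes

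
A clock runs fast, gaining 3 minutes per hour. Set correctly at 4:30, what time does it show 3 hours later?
For every 60 true minutes, the faulty clock advances 60 + 3 = 63 minutes.
True elapsed: 3 hours = 180 minutes.
Faulty clock advances: 180 x 63/60 = 189 minutes (drift: 9 minutes ahead).
Shown time: 4:30 + 189 minutes = 7:39.

Final answer: 7:39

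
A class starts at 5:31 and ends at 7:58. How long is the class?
From 5:31 to 7:58:
(7 x 60 + 58) - (5 x 60 + 31) = 478 - 331 = 147 minutes
= 2 hours and 27 minutes

Final answer: 2 hours and 27 minutes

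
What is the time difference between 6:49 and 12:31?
From 6:49 to 12:31:
(12 x 60 + 31) - (6 x 60 + 49) = 751 - 409 = 342 minutes
= 5 hours and 42 minutes

Final answer: 5 hours and 42 minutes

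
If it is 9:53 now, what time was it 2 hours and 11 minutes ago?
Starting time: 9:53 = 593 total minutes past 12:00
Subtracting: 2 hours and 11 minutes = 131 minutes
593 - 131 = 462 minutes
= 7 hours and 42 minutes past 12:00 = 7:42

Final answer: 7:42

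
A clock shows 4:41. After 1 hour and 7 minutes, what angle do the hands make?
First find the time 1 hour and 7 minutes after 4:41.
Total minutes: 4 x 60 + 41 + 1 x 60 + 7 = 348.
348 mod 720 = 348 minutes = 5:48.
Now compute the angle at 5:48:
Hour hand: 5 x 30 + 48 x 0.5 = 174 degrees
Minute hand: 48 x 6 = 288 degrees
Difference: |174 - 288| = 114 degrees
The angle is 114 degrees

Final answer: 114 degrees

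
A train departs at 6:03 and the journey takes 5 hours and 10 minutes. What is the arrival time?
Starting time: 6:03
Adding 10 minutes to 3 minutes: 3 + 10 = 13 minutes
Adding 5 hours: 6 + 5 = 11
Final time: 11:13

Final answer: 11:13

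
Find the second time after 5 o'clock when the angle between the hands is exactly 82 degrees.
At t minutes past 5:00, the hour hand is at 30 x 5 + 0.5t degrees and the minute hand is at 6t degrees.
The smaller angle between them is 82 degrees when |30H - 5.5t| = 82 or |30H - 5.5t| = 278.
With H = 5, solve 30 x 5 - 5.5t = +/- target for each target:
  t = (30 x 5 - 82) / 5.5 = 12.36
  t = (30 x 5 + 82) / 5.5 = 42.18
  t = (30 x 5 - 278) / 5.5 = -23.27 (outside (0, 60))
  t = (30 x 5 + 278) / 5.5 = 77.82 (outside (0, 60))
Valid solutions in (0, 60): {12.36, 42.18} minutes.
The second occurrence is t = 42.18 minutes.
The hands form a 82-degree angle at 42.18 minutes past 5:00.

Final answer: 42.18 minutes past 5:00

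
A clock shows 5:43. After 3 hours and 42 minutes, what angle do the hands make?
First find the time 3 hours and 42 minutes after 5:43.
Total minutes: 5 x 60 + 43 + 3 x 60 + 42 = 565.
565 mod 720 = 565 minutes = 9:25.
Now compute the angle at 9:25:
Hour hand: 9 x 30 + 25 x 0.5 = 282.5 degrees
Minute hand: 25 x 6 = 150 degrees
Difference: |282.5 - 150| = 132.5 degrees
The angle is 132.5 degrees

Final answer: 132.5 degrees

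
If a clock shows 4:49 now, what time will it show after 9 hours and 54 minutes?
Starting time: 4:49
Adding 54 minutes to 49 minutes: 49 + 54 = 103 minutes = 1 hour and 43 minutes
Adding 9 hours: 4 + 9 + 1 (carry) = 14 - 12 = 2
Final time: 2:43

Final answer: 2:43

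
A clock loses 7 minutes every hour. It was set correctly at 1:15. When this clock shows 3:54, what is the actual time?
For every 60 true minutes, the faulty clock advances 53 minutes, so 1 faulty-clock minute corresponds to 60/53 true minutes.
From 1:15 to 3:54 on the faulty dial is 159 minutes.
True elapsed: 159 x 60/53 = 180 minutes = 3 hours.
True time: 1:15 + 3 hours = 4:15.

Final answer: 4:15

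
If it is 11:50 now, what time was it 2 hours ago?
Starting time: 11:50 = 710 total minutes past 12:00
Subtracting: 2 hours = 120 minutes
710 - 120 = 590 minutes
= 9 hours and 50 minutes past 12:00 = 9:50

Final answer: 9:50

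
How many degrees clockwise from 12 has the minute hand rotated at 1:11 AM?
The minute hand moves 6 degrees per minute.
At 1:11: 11 x 6 = 66 degrees

Final answer: 66 degrees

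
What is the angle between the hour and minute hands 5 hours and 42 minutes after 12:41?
First find the time 5 hours and 42 minutes after 12:41.
Total minutes: 12 x 60 + 41 + 5 x 60 + 42 = 1103.
1103 mod 720 = 383 minutes = 6:23.
Now compute the angle at 6:23:
Hour hand: 6 x 30 + 23 x 0.5 = 191.5 degrees
Minute hand: 23 x 6 = 138 degrees
Difference: |191.5 - 138| = 53.5 degrees
The angle is 53.5 degrees

Final answer: 53.5 degrees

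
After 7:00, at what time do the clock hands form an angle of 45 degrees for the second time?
At t minutes past 7:00, the hour hand is at 30 x 7 + 0.5t degrees and the minute hand is at 6t degrees.
The smaller angle between them is 45 degrees when |30H - 5.5t| = 45 or |30H - 5.5t| = 315.
With H = 7, solve 30 x 7 - 5.5t = +/- target for each target:
  t = (30 x 7 - 45) / 5.5 = 30
  t = (30 x 7 + 45) / 5.5 = 46.36
  t = (30 x 7 - 315) / 5.5 = -19.09 (outside (0, 60))
  t = (30 x 7 + 315) / 5.5 = 95.45 (outside (0, 60))
Valid solutions in (0, 60): {30, 46.36} minutes.
The second occurrence is t = 46.36 minutes.
The hands form a 45-degree angle at 46.36 minutes past 7:00.

Final answer: 46.36 minutes past 7:00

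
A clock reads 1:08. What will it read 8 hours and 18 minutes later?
Starting time: 1:08
Adding 18 minutes to 8 minutes: 8 + 18 = 26 minutes
Adding 8 hours: 1 + 8 = 9
Final time: 9:26

Final answer: 9:26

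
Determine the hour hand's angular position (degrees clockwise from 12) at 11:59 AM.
The hour hand moves 30 degrees per hour and 0.5 degrees per minute.
At 11:59: (11) x 30 + 59 x 0.5 = 330 + 29.5 = 359.5 degrees

Final answer: 359.5 degrees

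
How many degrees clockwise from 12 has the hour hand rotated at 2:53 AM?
The hour hand moves 30 degrees per hour and 0.5 degrees per minute.
At 2:53: (2) x 30 + 53 x 0.5 = 60 + 26.5 = 86.5 degrees

Final answer: 86.5 degrees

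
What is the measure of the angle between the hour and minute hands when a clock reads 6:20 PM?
Hour hand position: 6 x 30 + 20 x 0.5 = 190 degrees
Minute hand position: 20 x 6 = 120 degrees
Difference: |190 - 120| = 70 degrees
The angle between the hands is 70 degrees

Final answer: 70 degrees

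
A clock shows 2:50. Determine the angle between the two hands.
Hour hand position: 2 x 30 + 50 x 0.5 = 85 degrees
Minute hand position: 50 x 6 = 300 degrees
Difference: |85 - 300| = 215 degrees
Since 215 > 180, the smaller angle is 360 - 215 = 145 degrees

Final answer: 145 degrees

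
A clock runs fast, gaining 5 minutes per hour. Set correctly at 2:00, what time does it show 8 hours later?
For every 60 true minutes, the faulty clock advances 60 + 5 = 65 minutes.
True elapsed: 8 hours = 480 minutes.
Faulty clock advances: 480 x 65/60 = 520 minutes (drift: 40 minutes ahead).
Shown time: 2:00 + 520 minutes = 10:40.

Final answer: 10:40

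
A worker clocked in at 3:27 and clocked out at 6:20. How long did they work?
From 3:27 to 6:20:
(6 x 60 + 20) - (3 x 60 + 27) = 380 - 207 = 173 minutes
= 2 hours and 53 minutes

Final answer: 2 hours and 53 minutes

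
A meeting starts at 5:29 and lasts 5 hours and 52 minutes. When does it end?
Starting time: 5:29
Adding 52 minutes to 29 minutes: 29 + 52 = 81 minutes = 1 hour and 21 minutes
Adding 5 hours: 5 + 5 + 1 (carry) = 11
Final time: 11:21

Final answer: 11:21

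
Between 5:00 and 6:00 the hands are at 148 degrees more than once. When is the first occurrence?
At t minutes past 5:00, the hour hand is at 30 x 5 + 0.5t degrees and the minute hand is at 6t degrees.
The smaller angle between them is 148 degrees when |30H - 5.5t| = 148 or |30H - 5.5t| = 212.
With H = 5, solve 30 x 5 - 5.5t = +/- target for each target:
  t = (30 x 5 - 148) / 5.5 = 0.36
  t = (30 x 5 + 148) / 5.5 = 54.18
  t = (30 x 5 - 212) / 5.5 = -11.27 (outside (0, 60))
  t = (30 x 5 + 212) / 5.5 = 65.82 (outside (0, 60))
Valid solutions in (0, 60): {0.36, 54.18} minutes.
The first occurrence is t = 0.36 minutes.
The hands form a 148-degree angle at 0.36 minutes past 5:00.

Final answer: 0.36 minutes past 5:00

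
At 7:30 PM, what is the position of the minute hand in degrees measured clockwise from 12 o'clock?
The minute hand moves 6 degrees per minute.
At 7:30: 30 x 6 = 180 degrees

Final answer: 180 degrees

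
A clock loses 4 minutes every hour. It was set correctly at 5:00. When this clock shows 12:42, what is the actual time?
For every 60 true minutes, the faulty clock advances 56 minutes, so 1 faulty-clock minute corresponds to 60/56 true minutes.
From 5:00 to 12:42 on the faulty dial is 462 minutes.
True elapsed: 462 x 60/56 = 495 minutes = 8 hours and 15 minutes.
True time: 5:00 + 8 hours and 15 minutes = 1:15.

Final answer: 1:15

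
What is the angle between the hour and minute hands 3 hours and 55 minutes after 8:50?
First find the time 3 hours and 55 minutes after 8:50.
Total minutes: 8 x 60 + 50 + 3 x 60 + 55 = 765.
765 mod 720 = 45 minutes = 12:45.
Now compute the angle at 12:45:
Hour hand: 0 x 30 + 45 x 0.5 = 22.5 degrees
Minute hand: 45 x 6 = 270 degrees
Difference: |22.5 - 270| = 247.5 degrees
Smaller angle: 360 - 247.5 = 112.5 degrees

Final answer: 112.5 degrees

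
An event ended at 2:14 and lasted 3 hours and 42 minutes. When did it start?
Starting time: 2:14 = 134 total minutes past 12:00
Subtracting: 3 hours and 42 minutes = 222 minutes
134 - 222 = -88 (negative, add 12 hours = 720) = 632 minutes
= 10 hours and 32 minutes past 12:00 = 10:32

Final answer: 10:32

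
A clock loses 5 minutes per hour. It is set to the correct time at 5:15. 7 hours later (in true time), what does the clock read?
For every 60 true minutes, the faulty clock advances 60 - 5 = 55 minutes.
True elapsed: 7 hours = 420 minutes.
Faulty clock advances: 420 x 55/60 = 385 minutes (drift: 35 minutes behind).
Shown time: 5:15 + 385 minutes = 11:40.

Final answer: 11:40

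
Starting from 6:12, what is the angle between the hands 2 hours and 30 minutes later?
First find the time 2 hours and 30 minutes after 6:12.
Total minutes: 6 x 60 + 12 + 2 x 60 + 30 = 522.
522 mod 720 = 522 minutes = 8:42.
Now compute the angle at 8:42:
Hour hand: 8 x 30 + 42 x 0.5 = 261 degrees
Minute hand: 42 x 6 = 252 degrees
Difference: |261 - 252| = 9 degrees
The angle is 9 degrees

Final answer: 9 degrees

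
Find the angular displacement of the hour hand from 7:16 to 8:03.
The hour hand moves 0.5 degrees per minute.
Time elapsed: 8:03 - 7:16 = 47 minutes
Angular displacement: 47 x 0.5 = 23.5 degrees

Final answer: 23.5 degrees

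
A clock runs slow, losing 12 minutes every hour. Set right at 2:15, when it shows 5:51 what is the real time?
For every 60 true minutes, the faulty clock advances 48 minutes, so 1 faulty-clock minute corresponds to 60/48 true minutes.
From 2:15 to 5:51 on the faulty dial is 216 minutes.
True elapsed: 216 x 60/48 = 270 minutes = 4 hours and 30 minutes.
True time: 2:15 + 4 hours and 30 minutes = 6:45.

Final answer: 6:45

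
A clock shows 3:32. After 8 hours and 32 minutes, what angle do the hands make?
First find the time 8 hours and 32 minutes after 3:32.
Total minutes: 3 x 60 + 32 + 8 x 60 + 32 = 724.
724 mod 720 = 4 minutes = 12:04.
Now compute the angle at 12:04:
Hour hand: 0 x 30 + 4 x 0.5 = 2 degrees
Minute hand: 4 x 6 = 24 degrees
Difference: |2 - 24| = 22 degrees
The angle is 22 degrees

Final answer: 22 degrees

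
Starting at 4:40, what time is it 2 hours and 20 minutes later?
Starting time: 4:40
Adding 20 minutes to 40 minutes: 40 + 20 = 60 minutes = 1 hour
Adding 2 hours: 4 + 2 + 1 (carry) = 7
Final time: 7:00

Final answer: 7:00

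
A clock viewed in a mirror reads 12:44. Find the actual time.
Reflection across the vertical (12-6) axis maps a hand at angle A degrees to (360 - A) degrees, which sends a reading of T minutes past 12:00 to (720 - T) minutes past 12:00.
Mirror reads 12:44 = 44 minutes past 12:00.
Actual time: (720 - 44) mod 720 = 676 minutes = 11:16.

Final answer: 11:16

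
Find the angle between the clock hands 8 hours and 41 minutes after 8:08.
First find the time 8 hours and 41 minutes after 8:08.
Total minutes: 8 x 60 + 8 + 8 x 60 + 41 = 1009.
1009 mod 720 = 289 minutes = 4:49.
Now compute the angle at 4:49:
Hour hand: 4 x 30 + 49 x 0.5 = 144.5 degrees
Minute hand: 49 x 6 = 294 degrees
Difference: |144.5 - 294| = 149.5 degrees
The angle is 149.5 degrees

Final answer: 149.5 degrees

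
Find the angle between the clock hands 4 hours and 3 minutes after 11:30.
First find the time 4 hours and 3 minutes after 11:30.
Total minutes: 11 x 60 + 30 + 4 x 60 + 3 = 933.
933 mod 720 = 213 minutes = 3:33.
Now compute the angle at 3:33:
Hour hand: 3 x 30 + 33 x 0.5 = 106.5 degrees
Minute hand: 33 x 6 = 198 degrees
Difference: |106.5 - 198| = 91.5 degrees
The angle is 91.5 degrees

Final answer: 91.5 degrees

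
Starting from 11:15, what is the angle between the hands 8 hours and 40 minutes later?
First find the time 8 hours and 40 minutes after 11:15.
Total minutes: 11 x 60 + 15 + 8 x 60 + 40 = 1195.
1195 mod 720 = 475 minutes = 7:55.
Now compute the angle at 7:55:
Hour hand: 7 x 30 + 55 x 0.5 = 237.5 degrees
Minute hand: 55 x 6 = 330 degrees
Difference: |237.5 - 330| = 92.5 degrees
The angle is 92.5 degrees

Final answer: 92.5 degrees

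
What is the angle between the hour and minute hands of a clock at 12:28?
Hour hand position: 0 x 30 + 28 x 0.5 = 14 degrees
Minute hand position: 28 x 6 = 168 degrees
Difference: |14 - 168| = 154 degrees
The angle between the hands is 154 degrees

Final answer: 154 degrees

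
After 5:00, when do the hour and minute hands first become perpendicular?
At t minutes past 5:00, the hour hand is at 30 x 5 + 0.5t degrees and the minute hand is at 6t degrees.
The smaller angle between them is 90 degrees when |30H - 5.5t| = 90 or |30H - 5.5t| = 270.
With H = 5, solve 30 x 5 - 5.5t = +/- target for each target:
  t = (30 x 5 - 90) / 5.5 = 10.91
  t = (30 x 5 + 90) / 5.5 = 43.64
  t = (30 x 5 - 270) / 5.5 = -21.82 (outside (0, 60))
  t = (30 x 5 + 270) / 5.5 = 76.36 (outside (0, 60))
Valid solutions in (0, 60): {10.91, 43.64} minutes.
First occurrence: t = 10.91 minutes.
The hands are at right angles at 10.91 minutes past 5:00.

Final answer: 10.91 minutes past 5:00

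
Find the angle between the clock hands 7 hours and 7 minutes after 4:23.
First find the time 7 hours and 7 minutes after 4:23.
Total minutes: 4 x 60 + 23 + 7 x 60 + 7 = 690.
690 mod 720 = 690 minutes = 11:30.
Now compute the angle at 11:30:
Hour hand: 11 x 30 + 30 x 0.5 = 345 degrees
Minute hand: 30 x 6 = 180 degrees
Difference: |345 - 180| = 165 degrees
The angle is 165 degrees

Final answer: 165 degrees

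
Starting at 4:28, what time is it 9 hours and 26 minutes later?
Starting time: 4:28
Adding 26 minutes to 28 minutes: 28 + 26 = 54 minutes
Adding 9 hours: 4 + 9 = 13 - 12 = 1
Final time: 1:54

Final answer: 1:54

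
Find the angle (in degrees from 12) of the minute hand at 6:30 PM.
The minute hand moves 6 degrees per minute.
At 6:30: 30 x 6 = 180 degrees

Final answer: 180 degrees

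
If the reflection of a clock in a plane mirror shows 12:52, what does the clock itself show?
Reflection across the vertical (12-6) axis maps a hand at angle A degrees to (360 - A) degrees, which sends a reading of T minutes past 12:00 to (720 - T) minutes past 12:00.
Mirror reads 12:52 = 52 minutes past 12:00.
Actual time: (720 - 52) mod 720 = 668 minutes = 11:08.

Final answer: 11:08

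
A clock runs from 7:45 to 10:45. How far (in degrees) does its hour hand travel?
The hour hand moves 0.5 degrees per minute.
Time elapsed: 10:45 - 7:45 = 180 minutes
Angular displacement: 180 x 0.5 = 90 degrees

Final answer: 90 degrees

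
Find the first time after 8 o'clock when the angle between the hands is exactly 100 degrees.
At t minutes past 8:00, the hour hand is at 30 x 8 + 0.5t degrees and the minute hand is at 6t degrees.
The smaller angle between them is 100 degrees when |30H - 5.5t| = 100 or |30H - 5.5t| = 260.
With H = 8, solve 30 x 8 - 5.5t = +/- target for each target:
  t = (30 x 8 - 100) / 5.5 = 25.45
  t = (30 x 8 + 100) / 5.5 = 61.82 (outside (0, 60))
  t = (30 x 8 - 260) / 5.5 = -3.64 (outside (0, 60))
  t = (30 x 8 + 260) / 5.5 = 90.91 (outside (0, 60))
Valid solutions in (0, 60): {25.45} minutes.
The first occurrence is t = 25.45 minutes.
The hands form a 100-degree angle at 25.45 minutes past 8:00.

Final answer: 25.45 minutes past 8:00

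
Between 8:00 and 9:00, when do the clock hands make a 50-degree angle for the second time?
At t minutes past 8:00, the hour hand is at 30 x 8 + 0.5t degrees and the minute hand is at 6t degrees.
The smaller angle between them is 50 degrees when |30H - 5.5t| = 50 or |30H - 5.5t| = 310.
With H = 8, solve 30 x 8 - 5.5t = +/- target for each target:
  t = (30 x 8 - 50) / 5.5 = 34.55
  t = (30 x 8 + 50) / 5.5 = 52.73
  t = (30 x 8 - 310) / 5.5 = -12.73 (outside (0, 60))
  t = (30 x 8 + 310) / 5.5 = 100 (outside (0, 60))
Valid solutions in (0, 60): {34.55, 52.73} minutes.
The second occurrence is t = 52.73 minutes.
The hands form a 50-degree angle at 52.73 minutes past 8:00.

Final answer: 52.73 minutes past 8:00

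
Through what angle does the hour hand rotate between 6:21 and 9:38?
The hour hand moves 0.5 degrees per minute.
Time elapsed: 9:38 - 6:21 = 197 minutes
Angular displacement: 197 x 0.5 = 98.5 degrees

Final answer: 98.5 degrees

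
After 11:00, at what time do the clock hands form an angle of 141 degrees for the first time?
At t minutes past 11:00, the hour hand is at 30 x 11 + 0.5t degrees and the minute hand is at 6t degrees.
The smaller angle between them is 141 degrees when |30H - 5.5t| = 141 or |30H - 5.5t| = 219.
With H = 11, solve 30 x 11 - 5.5t = +/- target for each target:
  t = (30 x 11 - 141) / 5.5 = 34.36
  t = (30 x 11 + 141) / 5.5 = 85.64 (outside (0, 60))
  t = (30 x 11 - 219) / 5.5 = 20.18
  t = (30 x 11 + 219) / 5.5 = 99.82 (outside (0, 60))
Valid solutions in (0, 60): {20.18, 34.36} minutes.
The first occurrence is t = 20.18 minutes.
The hands form a 141-degree angle at 20.18 minutes past 11:00.

Final answer: 20.18 minutes past 11:00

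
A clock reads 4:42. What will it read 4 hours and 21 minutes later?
Starting time: 4:42
Adding 21 minutes to 42 minutes: 42 + 21 = 63 minutes = 1 hour and 3 minutes
Adding 4 hours: 4 + 4 + 1 (carry) = 9
Final time: 9:03

Final answer: 9:03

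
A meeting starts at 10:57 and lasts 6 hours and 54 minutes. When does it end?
Starting time: 10:57
Adding 54 minutes to 57 minutes: 57 + 54 = 111 minutes = 1 hour and 51 minutes
Adding 6 hours: 10 + 6 + 1 (carry) = 17 - 12 = 5
Final time: 5:51

Final answer: 5:51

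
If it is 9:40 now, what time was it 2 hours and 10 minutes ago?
Starting time: 9:40 = 580 total minutes past 12:00
Subtracting: 2 hours and 10 minutes = 130 minutes
580 - 130 = 450 minutes
= 7 hours and 30 minutes past 12:00 = 7:30

Final answer: 7:30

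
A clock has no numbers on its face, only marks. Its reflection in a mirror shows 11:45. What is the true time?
Reflection across the vertical (12-6) axis maps a hand at angle A degrees to (360 - A) degrees, which sends a reading of T minutes past 12:00 to (720 - T) minutes past 12:00.
Mirror reads 11:45 = 705 minutes past 12:00.
Actual time: (720 - 705) mod 720 = 15 minutes = 12:15.

Final answer: 12:15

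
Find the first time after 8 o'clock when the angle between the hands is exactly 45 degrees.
At t minutes past 8:00, the hour hand is at 30 x 8 + 0.5t degrees and the minute hand is at 6t degrees.
The smaller angle between them is 45 degrees when |30H - 5.5t| = 45 or |30H - 5.5t| = 315.
With H = 8, solve 30 x 8 - 5.5t = +/- target for each target:
  t = (30 x 8 - 45) / 5.5 = 35.45
  t = (30 x 8 + 45) / 5.5 = 51.82
  t = (30 x 8 - 315) / 5.5 = -13.64 (outside (0, 60))
  t = (30 x 8 + 315) / 5.5 = 100.91 (outside (0, 60))
Valid solutions in (0, 60): {35.45, 51.82} minutes.
The first occurrence is t = 35.45 minutes.
The hands form a 45-degree angle at 35.45 minutes past 8:00.

Final answer: 35.45 minutes past 8:00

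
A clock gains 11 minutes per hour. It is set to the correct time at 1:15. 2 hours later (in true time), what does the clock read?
For every 60 true minutes, the faulty clock advances 60 + 11 = 71 minutes.
True elapsed: 2 hours = 120 minutes.
Faulty clock advances: 120 x 71/60 = 142 minutes (drift: 22 minutes ahead).
Shown time: 1:15 + 142 minutes = 3:37.

Final answer: 3:37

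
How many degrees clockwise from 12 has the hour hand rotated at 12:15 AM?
The hour hand moves 30 degrees per hour and 0.5 degrees per minute.
At 12:15: (0) x 30 + 15 x 0.5 = 0 + 7.5 = 7.5 degrees

Final answer: 7.5 degrees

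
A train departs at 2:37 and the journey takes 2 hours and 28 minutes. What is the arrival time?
Starting time: 2:37
Adding 28 minutes to 37 minutes: 37 + 28 = 65 minutes = 1 hour and 5 minutes
Adding 2 hours: 2 + 2 + 1 (carry) = 5
Final time: 5:05

Final answer: 5:05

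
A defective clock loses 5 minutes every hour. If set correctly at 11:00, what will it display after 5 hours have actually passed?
For every 60 true minutes, the faulty clock advances 60 - 5 = 55 minutes.
True elapsed: 5 hours = 300 minutes.
Faulty clock advances: 300 x 55/60 = 275 minutes (drift: 25 minutes behind).
Shown time: 11:00 + 275 minutes = 3:35.

Final answer: 3:35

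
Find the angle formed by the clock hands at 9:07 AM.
Hour hand position: 9 x 30 + 7 x 0.5 = 273.5 degrees
Minute hand position: 7 x 6 = 42 degrees
Difference: |273.5 - 42| = 231.5 degrees
Since 231.5 > 180, the smaller angle is 360 - 231.5 = 128.5 degrees

Final answer: 128.5 degrees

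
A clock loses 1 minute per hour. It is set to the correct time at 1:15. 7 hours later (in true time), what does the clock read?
For every 60 true minutes, the faulty clock advances 60 - 1 = 59 minutes.
True elapsed: 7 hours = 420 minutes.
Faulty clock advances: 420 x 59/60 = 413 minutes (drift: 7 minutes behind).
Shown time: 1:15 + 413 minutes = 8:08.

Final answer: 8:08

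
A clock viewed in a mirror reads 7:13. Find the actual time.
Reflection across the vertical (12-6) axis maps a hand at angle A degrees to (360 - A) degrees, which sends a reading of T minutes past 12:00 to (720 - T) minutes past 12:00.
Mirror reads 7:13 = 433 minutes past 12:00.
Actual time: (720 - 433) mod 720 = 287 minutes = 4:47.

Final answer: 4:47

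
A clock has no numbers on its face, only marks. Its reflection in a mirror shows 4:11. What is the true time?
Reflection across the vertical (12-6) axis maps a hand at angle A degrees to (360 - A) degrees, which sends a reading of T minutes past 12:00 to (720 - T) minutes past 12:00.
Mirror reads 4:11 = 251 minutes past 12:00.
Actual time: (720 - 251) mod 720 = 469 minutes = 7:49.

Final answer: 7:49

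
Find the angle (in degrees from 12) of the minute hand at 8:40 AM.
The minute hand moves 6 degrees per minute.
At 8:40: 40 x 6 = 240 degrees

Final answer: 240 degrees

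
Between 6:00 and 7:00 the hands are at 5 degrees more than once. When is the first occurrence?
At t minutes past 6:00, the hour hand is at 30 x 6 + 0.5t degrees and the minute hand is at 6t degrees.
The smaller angle between them is 5 degrees when |30H - 5.5t| = 5 or |30H - 5.5t| = 355.
With H = 6, solve 30 x 6 - 5.5t = +/- target for each target:
  t = (30 x 6 - 5) / 5.5 = 31.82
  t = (30 x 6 + 5) / 5.5 = 33.64
  t = (30 x 6 - 355) / 5.5 = -31.82 (outside (0, 60))
  t = (30 x 6 + 355) / 5.5 = 97.27 (outside (0, 60))
Valid solutions in (0, 60): {31.82, 33.64} minutes.
The first occurrence is t = 31.82 minutes.
The hands form a 5-degree angle at 31.82 minutes past 6:00.

Final answer: 31.82 minutes past 6:00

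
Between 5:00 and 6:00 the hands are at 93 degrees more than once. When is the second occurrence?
At t minutes past 5:00, the hour hand is at 30 x 5 + 0.5t degrees and the minute hand is at 6t degrees.
The smaller angle between them is 93 degrees when |30H - 5.5t| = 93 or |30H - 5.5t| = 267.
With H = 5, solve 30 x 5 - 5.5t = +/- target for each target:
  t = (30 x 5 - 93) / 5.5 = 10.36
  t = (30 x 5 + 93) / 5.5 = 44.18
  t = (30 x 5 - 267) / 5.5 = -21.27 (outside (0, 60))
  t = (30 x 5 + 267) / 5.5 = 75.82 (outside (0, 60))
Valid solutions in (0, 60): {10.36, 44.18} minutes.
The second occurrence is t = 44.18 minutes.
The hands form a 93-degree angle at 44.18 minutes past 5:00.

Final answer: 44.18 minutes past 5:00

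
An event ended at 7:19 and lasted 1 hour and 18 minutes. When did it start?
Starting time: 7:19 = 439 total minutes past 12:00
Subtracting: 1 hour and 18 minutes = 78 minutes
439 - 78 = 361 minutes
= 6 hours and 1 minute past 12:00 = 6:01

Final answer: 6:01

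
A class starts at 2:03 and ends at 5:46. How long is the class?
From 2:03 to 5:46:
(5 x 60 + 46) - (2 x 60 + 3) = 346 - 123 = 223 minutes
= 3 hours and 43 minutes

Final answer: 3 hours and 43 minutes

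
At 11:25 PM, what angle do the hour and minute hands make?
Hour hand position: 11 x 30 + 25 x 0.5 = 342.5 degrees
Minute hand position: 25 x 6 = 150 degrees
Difference: |342.5 - 150| = 192.5 degrees
Since 192.5 > 180, the smaller angle is 360 - 192.5 = 167.5 degrees

Final answer: 167.5 degrees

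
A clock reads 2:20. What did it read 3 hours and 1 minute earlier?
Starting time: 2:20 = 140 total minutes past 12:00
Subtracting: 3 hours and 1 minute = 181 minutes
140 - 181 = -41 (negative, add 12 hours = 720) = 679 minutes
= 11 hours and 19 minutes past 12:00 = 11:19

Final answer: 11:19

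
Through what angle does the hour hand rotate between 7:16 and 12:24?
The hour hand moves 0.5 degrees per minute.
Time elapsed: 12:24 - 7:16 = 308 minutes
Angular displacement: 308 x 0.5 = 154 degrees

Final answer: 154 degrees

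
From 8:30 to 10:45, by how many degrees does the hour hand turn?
The hour hand moves 0.5 degrees per minute.
Time elapsed: 10:45 - 8:30 = 135 minutes
Angular displacement: 135 x 0.5 = 67.5 degrees

Final answer: 67.5 degrees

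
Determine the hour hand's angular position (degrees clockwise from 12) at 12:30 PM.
The hour hand moves 30 degrees per hour and 0.5 degrees per minute.
At 12:30: (0) x 30 + 30 x 0.5 = 0 + 15 = 15 degrees

Final answer: 15 degrees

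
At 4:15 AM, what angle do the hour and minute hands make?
Hour hand position: 4 x 30 + 15 x 0.5 = 127.5 degrees
Minute hand position: 15 x 6 = 90 degrees
Difference: |127.5 - 90| = 37.5 degrees
The angle between the hands is 37.5 degrees

Final answer: 37.5 degrees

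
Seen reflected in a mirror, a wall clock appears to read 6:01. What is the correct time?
Reflection across the vertical (12-6) axis maps a hand at angle A degrees to (360 - A) degrees, which sends a reading of T minutes past 12:00 to (720 - T) minutes past 12:00.
Mirror reads 6:01 = 361 minutes past 12:00.
Actual time: (720 - 361) mod 720 = 359 minutes = 5:59.

Final answer: 5:59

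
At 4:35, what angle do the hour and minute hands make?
Hour hand position: 4 x 30 + 35 x 0.5 = 137.5 degrees
Minute hand position: 35 x 6 = 210 degrees
Difference: |137.5 - 210| = 72.5 degrees
The angle between the hands is 72.5 degrees

Final answer: 72.5 degrees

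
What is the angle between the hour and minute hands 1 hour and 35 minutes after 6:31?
First find the time 1 hour and 35 minutes after 6:31.
Total minutes: 6 x 60 + 31 + 1 x 60 + 35 = 486.
486 mod 720 = 486 minutes = 8:06.
Now compute the angle at 8:06:
Hour hand: 8 x 30 + 6 x 0.5 = 243 degrees
Minute hand: 6 x 6 = 36 degrees
Difference: |243 - 36| = 207 degrees
Smaller angle: 360 - 207 = 153 degrees

Final answer: 153 degrees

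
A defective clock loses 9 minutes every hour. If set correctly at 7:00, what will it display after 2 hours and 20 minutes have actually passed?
For every 60 true minutes, the faulty clock advances 60 - 9 = 51 minutes.
True elapsed: 2 hours and 20 minutes = 140 minutes.
Faulty clock advances: 140 x 51/60 = 119 minutes (drift: 21 minutes behind).
Shown time: 7:00 + 119 minutes = 8:59.

Final answer: 8:59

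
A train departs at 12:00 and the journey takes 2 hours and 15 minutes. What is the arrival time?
Starting time: 12:00
Adding 15 minutes to 0 minutes: 0 + 15 = 15 minutes
Adding 2 hours: 12 + 2 = 14 - 12 = 2
Final time: 2:15

Final answer: 2:15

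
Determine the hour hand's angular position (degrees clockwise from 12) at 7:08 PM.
The hour hand moves 30 degrees per hour and 0.5 degrees per minute.
At 7:08: (7) x 30 + 8 x 0.5 = 210 + 4 = 214 degrees

Final answer: 214 degrees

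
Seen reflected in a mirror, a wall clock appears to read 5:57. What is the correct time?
Reflection across the vertical (12-6) axis maps a hand at angle A degrees to (360 - A) degrees, which sends a reading of T minutes past 12:00 to (720 - T) minutes past 12:00.
Mirror reads 5:57 = 357 minutes past 12:00.
Actual time: (720 - 357) mod 720 = 363 minutes = 6:03.

Final answer: 6:03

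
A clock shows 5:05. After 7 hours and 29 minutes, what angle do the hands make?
First find the time 7 hours and 29 minutes after 5:05.
Total minutes: 5 x 60 + 5 + 7 x 60 + 29 = 754.
754 mod 720 = 34 minutes = 12:34.
Now compute the angle at 12:34:
Hour hand: 0 x 30 + 34 x 0.5 = 17 degrees
Minute hand: 34 x 6 = 204 degrees
Difference: |17 - 204| = 187 degrees
Smaller angle: 360 - 187 = 173 degrees

Final answer: 173 degrees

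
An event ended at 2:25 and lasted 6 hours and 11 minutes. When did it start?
Starting time: 2:25 = 145 total minutes past 12:00
Subtracting: 6 hours and 11 minutes = 371 minutes
145 - 371 = -226 (negative, add 12 hours = 720) = 494 minutes
= 8 hours and 14 minutes past 12:00 = 8:14

Final answer: 8:14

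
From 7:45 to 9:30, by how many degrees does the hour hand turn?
The hour hand moves 0.5 degrees per minute.
Time elapsed: 9:30 - 7:45 = 105 minutes
Angular displacement: 105 x 0.5 = 52.5 degrees

Final answer: 52.5 degrees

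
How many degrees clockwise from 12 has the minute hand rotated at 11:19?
The minute hand moves 6 degrees per minute.
At 11:19: 19 x 6 = 114 degrees

Final answer: 114 degrees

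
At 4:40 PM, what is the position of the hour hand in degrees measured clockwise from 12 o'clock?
The hour hand moves 30 degrees per hour and 0.5 degrees per minute.
At 4:40: (4) x 30 + 40 x 0.5 = 120 + 20 = 140 degrees

Final answer: 140 degrees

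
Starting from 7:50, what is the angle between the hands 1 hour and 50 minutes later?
First find the time 1 hour and 50 minutes after 7:50.
Total minutes: 7 x 60 + 50 + 1 x 60 + 50 = 580.
580 mod 720 = 580 minutes = 9:40.
Now compute the angle at 9:40:
Hour hand: 9 x 30 + 40 x 0.5 = 290 degrees
Minute hand: 40 x 6 = 240 degrees
Difference: |290 - 240| = 50 degrees
The angle is 50 degrees

Final answer: 50 degrees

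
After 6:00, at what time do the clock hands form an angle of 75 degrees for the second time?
At t minutes past 6:00, the hour hand is at 30 x 6 + 0.5t degrees and the minute hand is at 6t degrees.
The smaller angle between them is 75 degrees when |30H - 5.5t| = 75 or |30H - 5.5t| = 285.
With H = 6, solve 30 x 6 - 5.5t = +/- target for each target:
  t = (30 x 6 - 75) / 5.5 = 19.09
  t = (30 x 6 + 75) / 5.5 = 46.36
  t = (30 x 6 - 285) / 5.5 = -19.09 (outside (0, 60))
  t = (30 x 6 + 285) / 5.5 = 84.55 (outside (0, 60))
Valid solutions in (0, 60): {19.09, 46.36} minutes.
The second occurrence is t = 46.36 minutes.
The hands form a 75-degree angle at 46.36 minutes past 6:00.

Final answer: 46.36 minutes past 6:00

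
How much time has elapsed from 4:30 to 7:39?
From 4:30 to 7:39:
(7 x 60 + 39) - (4 x 60 + 30) = 459 - 270 = 189 minutes
= 3 hours and 9 minutes

Final answer: 3 hours and 9 minutes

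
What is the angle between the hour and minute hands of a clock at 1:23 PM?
Hour hand position: 1 x 30 + 23 x 0.5 = 41.5 degrees
Minute hand position: 23 x 6 = 138 degrees
Difference: |41.5 - 138| = 96.5 degrees
The angle between the hands is 96.5 degrees

Final answer: 96.5 degrees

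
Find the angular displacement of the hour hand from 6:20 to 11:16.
The hour hand moves 0.5 degrees per minute.
Time elapsed: 11:16 - 6:20 = 296 minutes
Angular displacement: 296 x 0.5 = 148 degrees

Final answer: 148 degrees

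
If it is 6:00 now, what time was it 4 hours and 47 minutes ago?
Starting time: 6:00 = 360 total minutes past 12:00
Subtracting: 4 hours and 47 minutes = 287 minutes
360 - 287 = 73 minutes
= 1 hour and 13 minutes past 12:00 = 1:13

Final answer: 1:13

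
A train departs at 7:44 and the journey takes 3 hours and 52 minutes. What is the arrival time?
Starting time: 7:44
Adding 52 minutes to 44 minutes: 44 + 52 = 96 minutes = 1 hour and 36 minutes
Adding 3 hours: 7 + 3 + 1 (carry) = 11
Final time: 11:36

Final answer: 11:36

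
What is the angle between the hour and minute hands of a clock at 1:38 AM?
Hour hand position: 1 x 30 + 38 x 0.5 = 49 degrees
Minute hand position: 38 x 6 = 228 degrees
Difference: |49 - 228| = 179 degrees
The angle between the hands is 179 degrees

Final answer: 179 degrees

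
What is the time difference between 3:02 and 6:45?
From 3:02 to 6:45:
(6 x 60 + 45) - (3 x 60 + 2) = 405 - 182 = 223 minutes
= 3 hours and 43 minutes

Final answer: 3 hours and 43 minutes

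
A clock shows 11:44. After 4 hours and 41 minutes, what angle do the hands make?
First find the time 4 hours and 41 minutes after 11:44.
Total minutes: 11 x 60 + 44 + 4 x 60 + 41 = 985.
985 mod 720 = 265 minutes = 4:25.
Now compute the angle at 4:25:
Hour hand: 4 x 30 + 25 x 0.5 = 132.5 degrees
Minute hand: 25 x 6 = 150 degrees
Difference: |132.5 - 150| = 17.5 degrees
The angle is 17.5 degrees

Final answer: 17.5 degrees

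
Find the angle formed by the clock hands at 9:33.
Hour hand position: 9 x 30 + 33 x 0.5 = 286.5 degrees
Minute hand position: 33 x 6 = 198 degrees
Difference: |286.5 - 198| = 88.5 degrees
The angle between the hands is 88.5 degrees

Final answer: 88.5 degrees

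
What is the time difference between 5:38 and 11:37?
From 5:38 to 11:37:
(11 x 60 + 37) - (5 x 60 + 38) = 697 - 338 = 359 minutes
= 5 hours and 59 minutes

Final answer: 5 hours and 59 minutes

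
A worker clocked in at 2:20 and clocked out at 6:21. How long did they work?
From 2:20 to 6:21:
(6 x 60 + 21) - (2 x 60 + 20) = 381 - 140 = 241 minutes
= 4 hours and 1 minute

Final answer: 4 hours and 1 minute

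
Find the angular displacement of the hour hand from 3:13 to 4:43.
The hour hand moves 0.5 degrees per minute.
Time elapsed: 4:43 - 3:13 = 90 minutes
Angular displacement: 90 x 0.5 = 45 degrees

Final answer: 45 degrees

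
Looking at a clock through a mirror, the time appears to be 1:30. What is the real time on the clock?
Reflection across the vertical (12-6) axis maps a hand at angle A degrees to (360 - A) degrees, which sends a reading of T minutes past 12:00 to (720 - T) minutes past 12:00.
Mirror reads 1:30 = 90 minutes past 12:00.
Actual time: (720 - 90) mod 720 = 630 minutes = 10:30.

Final answer: 10:30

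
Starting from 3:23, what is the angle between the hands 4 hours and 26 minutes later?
First find the time 4 hours and 26 minutes after 3:23.
Total minutes: 3 x 60 + 23 + 4 x 60 + 26 = 469.
469 mod 720 = 469 minutes = 7:49.
Now compute the angle at 7:49:
Hour hand: 7 x 30 + 49 x 0.5 = 234.5 degrees
Minute hand: 49 x 6 = 294 degrees
Difference: |234.5 - 294| = 59.5 degrees
The angle is 59.5 degrees

Final answer: 59.5 degrees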